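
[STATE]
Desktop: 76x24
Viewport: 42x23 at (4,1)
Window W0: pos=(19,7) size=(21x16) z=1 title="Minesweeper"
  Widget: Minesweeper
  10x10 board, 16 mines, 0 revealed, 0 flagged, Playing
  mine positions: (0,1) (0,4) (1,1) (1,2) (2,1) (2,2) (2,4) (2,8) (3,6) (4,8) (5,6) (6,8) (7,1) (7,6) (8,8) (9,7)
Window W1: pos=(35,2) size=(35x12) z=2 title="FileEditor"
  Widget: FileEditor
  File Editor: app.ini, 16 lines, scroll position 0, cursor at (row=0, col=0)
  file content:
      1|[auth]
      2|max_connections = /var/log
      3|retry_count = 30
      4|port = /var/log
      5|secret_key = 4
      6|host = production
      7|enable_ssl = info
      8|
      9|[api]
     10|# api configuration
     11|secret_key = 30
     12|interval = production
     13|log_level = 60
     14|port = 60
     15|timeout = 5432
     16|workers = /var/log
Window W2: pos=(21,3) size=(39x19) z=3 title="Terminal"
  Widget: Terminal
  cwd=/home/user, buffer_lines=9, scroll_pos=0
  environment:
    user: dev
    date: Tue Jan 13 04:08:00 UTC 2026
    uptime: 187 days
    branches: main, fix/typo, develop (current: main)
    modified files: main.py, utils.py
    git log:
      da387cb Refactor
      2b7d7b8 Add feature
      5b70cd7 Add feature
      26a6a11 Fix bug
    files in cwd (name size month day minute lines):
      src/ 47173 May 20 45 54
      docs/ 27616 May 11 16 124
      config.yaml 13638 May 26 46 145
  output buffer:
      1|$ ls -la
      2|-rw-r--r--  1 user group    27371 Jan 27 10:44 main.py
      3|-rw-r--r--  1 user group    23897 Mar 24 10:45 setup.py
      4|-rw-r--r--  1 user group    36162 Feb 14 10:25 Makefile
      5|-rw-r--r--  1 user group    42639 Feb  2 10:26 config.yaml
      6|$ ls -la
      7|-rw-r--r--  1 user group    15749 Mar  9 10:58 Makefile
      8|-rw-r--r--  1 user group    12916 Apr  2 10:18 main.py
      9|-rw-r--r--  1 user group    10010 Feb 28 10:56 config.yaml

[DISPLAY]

                                          
                               ┏━━━━━━━━━━
                 ┏━━━━━━━━━━━━━━━━━━━━━━━━
                 ┃ Terminal               
                 ┠────────────────────────
                 ┃$ ls -la                
               ┏━┃-rw-r--r--  1 user group
               ┃ ┃-rw-r--r--  1 user group
               ┠─┃-rw-r--r--  1 user group
               ┃■┃-rw-r--r--  1 user group
               ┃■┃$ ls -la                
               ┃■┃-rw-r--r--  1 user group
               ┃■┃-rw-r--r--  1 user group
               ┃■┃-rw-r--r--  1 user group
               ┃■┃$ █                     
               ┃■┃                        
               ┃■┃                        
               ┃■┃                        
               ┃■┃                        
               ┃ ┃                        
               ┃ ┗━━━━━━━━━━━━━━━━━━━━━━━━
               ┗━━━━━━━━━━━━━━━━━━━┛      
                                          


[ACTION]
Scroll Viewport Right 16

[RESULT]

                                          
               ┏━━━━━━━━━━━━━━━━━━━━━━━━━━
 ┏━━━━━━━━━━━━━━━━━━━━━━━━━━━━━━━━━━━━━┓  
 ┃ Terminal                            ┃──
 ┠─────────────────────────────────────┨  
 ┃$ ls -la                             ┃og
━┃-rw-r--r--  1 user group    27371 Jan┃  
 ┃-rw-r--r--  1 user group    23897 Mar┃  
─┃-rw-r--r--  1 user group    36162 Feb┃  
■┃-rw-r--r--  1 user group    42639 Feb┃  
■┃$ ls -la                             ┃  
■┃-rw-r--r--  1 user group    15749 Mar┃  
■┃-rw-r--r--  1 user group    12916 Apr┃━━
■┃-rw-r--r--  1 user group    10010 Feb┃  
■┃$ █                                  ┃  
■┃                                     ┃  
■┃                                     ┃  
■┃                                     ┃  
■┃                                     ┃  
 ┃                                     ┃  
 ┗━━━━━━━━━━━━━━━━━━━━━━━━━━━━━━━━━━━━━┛  
━━━━━━━━━━━━━━━━━━━┛                      
                                          


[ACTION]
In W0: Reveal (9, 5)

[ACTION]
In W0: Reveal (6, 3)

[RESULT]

                                          
               ┏━━━━━━━━━━━━━━━━━━━━━━━━━━
 ┏━━━━━━━━━━━━━━━━━━━━━━━━━━━━━━━━━━━━━┓  
 ┃ Terminal                            ┃──
 ┠─────────────────────────────────────┨  
 ┃$ ls -la                             ┃og
━┃-rw-r--r--  1 user group    27371 Jan┃  
 ┃-rw-r--r--  1 user group    23897 Mar┃  
─┃-rw-r--r--  1 user group    36162 Feb┃  
■┃-rw-r--r--  1 user group    42639 Feb┃  
■┃$ ls -la                             ┃  
■┃-rw-r--r--  1 user group    15749 Mar┃  
1┃-rw-r--r--  1 user group    12916 Apr┃━━
 ┃-rw-r--r--  1 user group    10010 Feb┃  
 ┃$ █                                  ┃  
1┃                                     ┃  
■┃                                     ┃  
1┃                                     ┃  
 ┃                                     ┃  
 ┃                                     ┃  
 ┗━━━━━━━━━━━━━━━━━━━━━━━━━━━━━━━━━━━━━┛  
━━━━━━━━━━━━━━━━━━━┛                      
                                          


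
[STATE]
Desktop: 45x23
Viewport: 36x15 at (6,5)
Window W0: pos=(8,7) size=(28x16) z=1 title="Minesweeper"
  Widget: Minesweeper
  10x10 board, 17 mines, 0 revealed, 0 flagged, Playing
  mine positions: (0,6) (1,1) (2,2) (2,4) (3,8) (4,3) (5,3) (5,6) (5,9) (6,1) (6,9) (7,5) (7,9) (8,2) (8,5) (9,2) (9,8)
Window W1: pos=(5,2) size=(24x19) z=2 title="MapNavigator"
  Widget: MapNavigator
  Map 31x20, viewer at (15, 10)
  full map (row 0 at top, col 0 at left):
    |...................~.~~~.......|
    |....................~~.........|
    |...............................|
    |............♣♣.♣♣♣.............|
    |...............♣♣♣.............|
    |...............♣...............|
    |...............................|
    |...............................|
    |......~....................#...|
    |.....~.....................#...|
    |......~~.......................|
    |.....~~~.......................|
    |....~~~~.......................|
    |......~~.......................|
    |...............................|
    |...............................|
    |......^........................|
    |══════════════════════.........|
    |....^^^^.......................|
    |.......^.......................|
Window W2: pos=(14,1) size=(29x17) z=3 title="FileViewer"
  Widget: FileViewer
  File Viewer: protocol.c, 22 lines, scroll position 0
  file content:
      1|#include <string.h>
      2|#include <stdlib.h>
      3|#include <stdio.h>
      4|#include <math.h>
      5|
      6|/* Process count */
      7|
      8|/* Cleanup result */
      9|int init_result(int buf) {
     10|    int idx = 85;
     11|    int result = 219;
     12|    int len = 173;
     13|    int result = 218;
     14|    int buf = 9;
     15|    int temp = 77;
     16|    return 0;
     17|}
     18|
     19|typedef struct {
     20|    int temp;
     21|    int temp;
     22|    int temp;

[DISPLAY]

........┃#include <stdlib.h>       █
........┃#include <stdio.h>        ░
........┃#include <math.h>         ░
........┃                          ░
........┃/* Process count */       ░
..~.....┃                          ░
.~......┃/* Cleanup result */      ░
..~~....┃int init_result(int buf) {░
.~~~....┃    int idx = 85;         ░
~~~~....┃    int result = 219;     ░
..~~....┃    int len = 173;        ░
........┃    int result = 218;     ▼
........┗━━━━━━━━━━━━━━━━━━━━━━━━━━━
..^...................┃      ┃      
══════════════════....┃      ┃      


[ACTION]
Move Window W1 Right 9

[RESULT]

        ┃#include <stdlib.h>       █
        ┃#include <stdio.h>        ░
  ┏━━━━━┃#include <math.h>         ░
  ┃ Mine┃                          ░
  ┠─────┃/* Process count */       ░
  ┃■■■■■┃                          ░
  ┃■■■■■┃/* Cleanup result */      ░
  ┃■■■■■┃int init_result(int buf) {░
  ┃■■■■■┃    int idx = 85;         ░
  ┃■■■■■┃    int result = 219;     ░
  ┃■■■■■┃    int len = 173;        ░
  ┃■■■■■┃    int result = 218;     ▼
  ┃■■■■■┗━━━━━━━━━━━━━━━━━━━━━━━━━━━
  ┃■■■■■┃..^...................┃    
  ┃■■■■■┃══════════════════....┃    


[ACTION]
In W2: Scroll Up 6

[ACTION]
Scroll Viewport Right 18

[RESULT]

     ┃#include <stdlib.h>       █┃  
     ┃#include <stdio.h>        ░┃  
━━━━━┃#include <math.h>         ░┃  
 Mine┃                          ░┃  
─────┃/* Process count */       ░┃  
■■■■■┃                          ░┃  
■■■■■┃/* Cleanup result */      ░┃  
■■■■■┃int init_result(int buf) {░┃  
■■■■■┃    int idx = 85;         ░┃  
■■■■■┃    int result = 219;     ░┃  
■■■■■┃    int len = 173;        ░┃  
■■■■■┃    int result = 218;     ▼┃  
■■■■■┗━━━━━━━━━━━━━━━━━━━━━━━━━━━┛  
■■■■■┃..^...................┃       
■■■■■┃══════════════════....┃       


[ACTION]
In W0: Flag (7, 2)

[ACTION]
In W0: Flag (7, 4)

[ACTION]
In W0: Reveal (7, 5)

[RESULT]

     ┃#include <stdlib.h>       █┃  
     ┃#include <stdio.h>        ░┃  
━━━━━┃#include <math.h>         ░┃  
 Mine┃                          ░┃  
─────┃/* Process count */       ░┃  
■■■■■┃                          ░┃  
■✹■■■┃/* Cleanup result */      ░┃  
■■✹■✹┃int init_result(int buf) {░┃  
■■■■■┃    int idx = 85;         ░┃  
■■■✹■┃    int result = 219;     ░┃  
■■■✹■┃    int len = 173;        ░┃  
■✹■■■┃    int result = 218;     ▼┃  
■■⚑■⚑┗━━━━━━━━━━━━━━━━━━━━━━━━━━━┛  
■■✹■■┃..^...................┃       
■■✹■■┃══════════════════....┃       


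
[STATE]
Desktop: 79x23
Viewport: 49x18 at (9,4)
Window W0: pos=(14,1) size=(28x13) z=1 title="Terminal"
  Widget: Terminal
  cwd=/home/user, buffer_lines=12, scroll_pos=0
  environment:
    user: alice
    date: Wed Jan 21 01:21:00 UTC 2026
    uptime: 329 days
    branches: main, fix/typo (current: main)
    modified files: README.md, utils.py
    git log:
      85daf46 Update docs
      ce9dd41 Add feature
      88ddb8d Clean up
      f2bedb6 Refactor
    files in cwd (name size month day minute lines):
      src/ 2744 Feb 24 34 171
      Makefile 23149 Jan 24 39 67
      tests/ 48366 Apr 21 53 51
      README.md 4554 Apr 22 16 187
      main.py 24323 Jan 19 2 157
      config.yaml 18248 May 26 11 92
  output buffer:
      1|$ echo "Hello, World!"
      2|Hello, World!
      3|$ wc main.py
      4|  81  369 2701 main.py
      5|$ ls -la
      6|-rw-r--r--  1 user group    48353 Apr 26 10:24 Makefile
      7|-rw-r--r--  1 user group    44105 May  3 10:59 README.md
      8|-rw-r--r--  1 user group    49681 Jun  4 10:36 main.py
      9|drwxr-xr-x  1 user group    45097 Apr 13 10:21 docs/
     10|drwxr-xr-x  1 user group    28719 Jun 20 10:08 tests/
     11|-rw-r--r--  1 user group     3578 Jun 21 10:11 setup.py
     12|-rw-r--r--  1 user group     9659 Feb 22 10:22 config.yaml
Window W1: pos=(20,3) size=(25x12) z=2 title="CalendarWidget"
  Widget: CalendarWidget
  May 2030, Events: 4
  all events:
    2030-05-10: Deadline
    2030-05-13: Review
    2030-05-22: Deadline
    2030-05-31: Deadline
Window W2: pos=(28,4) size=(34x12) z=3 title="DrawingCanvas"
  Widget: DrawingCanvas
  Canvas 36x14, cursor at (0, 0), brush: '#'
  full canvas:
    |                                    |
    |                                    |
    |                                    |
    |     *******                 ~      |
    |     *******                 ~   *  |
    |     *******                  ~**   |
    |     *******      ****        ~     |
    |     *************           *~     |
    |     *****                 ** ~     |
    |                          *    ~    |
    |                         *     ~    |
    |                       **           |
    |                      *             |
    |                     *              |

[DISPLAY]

     ┃$ ech┃ Calend┏━━━━━━━━━━━━━━━━━━━━━━━━━━━━━
     ┃Hello┠───────┃ DrawingCanvas               
     ┃$ wc ┃       ┠─────────────────────────────
     ┃  81 ┃Mo Tu W┃+                            
     ┃$ ls ┃       ┃                             
     ┃-rw-r┃ 6  7  ┃                             
     ┃-rw-r┃13* 14 ┃     *******                 
     ┃-rw-r┃20 21 2┃     *******                 
     ┃drwxr┃27 28 2┃     *******                 
     ┗━━━━━┃       ┃     *******      ****       
           ┗━━━━━━━┃     *************           
                   ┗━━━━━━━━━━━━━━━━━━━━━━━━━━━━━
                                                 
                                                 
                                                 
                                                 
                                                 
                                                 


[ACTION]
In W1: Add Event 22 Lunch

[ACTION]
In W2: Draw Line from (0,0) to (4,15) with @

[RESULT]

     ┃$ ech┃ Calend┏━━━━━━━━━━━━━━━━━━━━━━━━━━━━━
     ┃Hello┠───────┃ DrawingCanvas               
     ┃$ wc ┃       ┠─────────────────────────────
     ┃  81 ┃Mo Tu W┃@@                           
     ┃$ ls ┃       ┃  @@@@                       
     ┃-rw-r┃ 6  7  ┃      @@@@                   
     ┃-rw-r┃13* 14 ┃     *****@@@@               
     ┃-rw-r┃20 21 2┃     *******  @@             
     ┃drwxr┃27 28 2┃     *******                 
     ┗━━━━━┃       ┃     *******      ****       
           ┗━━━━━━━┃     *************           
                   ┗━━━━━━━━━━━━━━━━━━━━━━━━━━━━━
                                                 
                                                 
                                                 
                                                 
                                                 
                                                 


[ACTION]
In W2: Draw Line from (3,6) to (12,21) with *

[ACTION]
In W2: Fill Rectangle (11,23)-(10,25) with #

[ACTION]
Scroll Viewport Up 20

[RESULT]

                                                 
     ┏━━━━━━━━━━━━━━━━━━━━━━━━━━┓                
     ┃ Terminal                 ┃                
     ┠─────┏━━━━━━━━━━━━━━━━━━━━━━━┓             
     ┃$ ech┃ Calend┏━━━━━━━━━━━━━━━━━━━━━━━━━━━━━
     ┃Hello┠───────┃ DrawingCanvas               
     ┃$ wc ┃       ┠─────────────────────────────
     ┃  81 ┃Mo Tu W┃@@                           
     ┃$ ls ┃       ┃  @@@@                       
     ┃-rw-r┃ 6  7  ┃      @@@@                   
     ┃-rw-r┃13* 14 ┃     *****@@@@               
     ┃-rw-r┃20 21 2┃     *******  @@             
     ┃drwxr┃27 28 2┃     *******                 
     ┗━━━━━┃       ┃     *******      ****       
           ┗━━━━━━━┃     *************           
                   ┗━━━━━━━━━━━━━━━━━━━━━━━━━━━━━
                                                 
                                                 


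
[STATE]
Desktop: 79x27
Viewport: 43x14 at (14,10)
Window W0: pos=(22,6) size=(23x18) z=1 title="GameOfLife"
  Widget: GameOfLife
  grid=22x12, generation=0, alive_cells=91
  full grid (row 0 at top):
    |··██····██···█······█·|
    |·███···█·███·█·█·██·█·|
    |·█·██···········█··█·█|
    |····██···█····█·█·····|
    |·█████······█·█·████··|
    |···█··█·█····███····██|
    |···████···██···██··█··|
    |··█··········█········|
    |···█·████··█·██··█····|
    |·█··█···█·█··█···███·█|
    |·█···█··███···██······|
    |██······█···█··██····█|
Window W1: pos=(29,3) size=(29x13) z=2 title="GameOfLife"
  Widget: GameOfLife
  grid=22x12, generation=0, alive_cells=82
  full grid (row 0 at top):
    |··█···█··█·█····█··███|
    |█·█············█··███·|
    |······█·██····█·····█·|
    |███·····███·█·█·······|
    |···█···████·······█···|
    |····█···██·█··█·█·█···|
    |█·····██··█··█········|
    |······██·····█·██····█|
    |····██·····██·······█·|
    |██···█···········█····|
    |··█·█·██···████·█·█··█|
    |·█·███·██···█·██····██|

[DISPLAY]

        ┃··██··┃····█···██·█··█·█·█···     
        ┃·███··┃█·····██··█··█········     
        ┃·█·██·┃······██·····█·██····█     
        ┃····██┃····██·····██·······█·     
        ┃·█████┃██···█···········█····     
        ┃···█··┗━━━━━━━━━━━━━━━━━━━━━━━━━━━
        ┃···████···██···██··█·┃            
        ┃··█··········█·······┃            
        ┃···█·████··█·██··█···┃            
        ┃·█··█···█·█··█···███·┃            
        ┃·█···█··███···██·····┃            
        ┃██······█···█··██····┃            
        ┃                     ┃            
        ┗━━━━━━━━━━━━━━━━━━━━━┛            


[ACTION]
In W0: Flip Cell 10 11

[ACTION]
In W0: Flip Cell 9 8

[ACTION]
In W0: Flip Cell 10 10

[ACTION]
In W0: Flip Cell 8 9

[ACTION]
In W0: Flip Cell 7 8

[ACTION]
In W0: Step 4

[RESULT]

        ┃······┃····█···██·█··█·█·█···     
        ┃······┃█·····██··█··█········     
        ┃·█····┃······██·····█·██····█     
        ┃··██··┃····██·····██·······█·     
        ┃······┃██···█···········█····     
        ┃····█·┗━━━━━━━━━━━━━━━━━━━━━━━━━━━
        ┃·██·████··█····█···██┃            
        ┃█············█·█··█··┃            
        ┃·████·████···█···██··┃            
        ┃····█·█··█···█···█·█·┃            
        ┃··█·█·····█··█···█·█·┃            
        ┃··██·······██····█·█·┃            
        ┃                     ┃            
        ┗━━━━━━━━━━━━━━━━━━━━━┛            


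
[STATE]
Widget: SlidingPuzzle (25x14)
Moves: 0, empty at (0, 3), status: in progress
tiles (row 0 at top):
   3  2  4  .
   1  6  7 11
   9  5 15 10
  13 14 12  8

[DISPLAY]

┌────┬────┬────┬────┐    
│  3 │  2 │  4 │    │    
├────┼────┼────┼────┤    
│  1 │  6 │  7 │ 11 │    
├────┼────┼────┼────┤    
│  9 │  5 │ 15 │ 10 │    
├────┼────┼────┼────┤    
│ 13 │ 14 │ 12 │  8 │    
└────┴────┴────┴────┘    
Moves: 0                 
                         
                         
                         
                         


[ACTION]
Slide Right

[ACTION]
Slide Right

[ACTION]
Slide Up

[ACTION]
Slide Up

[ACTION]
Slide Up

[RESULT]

┌────┬────┬────┬────┐    
│  3 │  6 │  2 │  4 │    
├────┼────┼────┼────┤    
│  1 │  5 │  7 │ 11 │    
├────┼────┼────┼────┤    
│  9 │ 14 │ 15 │ 10 │    
├────┼────┼────┼────┤    
│ 13 │    │ 12 │  8 │    
└────┴────┴────┴────┘    
Moves: 5                 
                         
                         
                         
                         


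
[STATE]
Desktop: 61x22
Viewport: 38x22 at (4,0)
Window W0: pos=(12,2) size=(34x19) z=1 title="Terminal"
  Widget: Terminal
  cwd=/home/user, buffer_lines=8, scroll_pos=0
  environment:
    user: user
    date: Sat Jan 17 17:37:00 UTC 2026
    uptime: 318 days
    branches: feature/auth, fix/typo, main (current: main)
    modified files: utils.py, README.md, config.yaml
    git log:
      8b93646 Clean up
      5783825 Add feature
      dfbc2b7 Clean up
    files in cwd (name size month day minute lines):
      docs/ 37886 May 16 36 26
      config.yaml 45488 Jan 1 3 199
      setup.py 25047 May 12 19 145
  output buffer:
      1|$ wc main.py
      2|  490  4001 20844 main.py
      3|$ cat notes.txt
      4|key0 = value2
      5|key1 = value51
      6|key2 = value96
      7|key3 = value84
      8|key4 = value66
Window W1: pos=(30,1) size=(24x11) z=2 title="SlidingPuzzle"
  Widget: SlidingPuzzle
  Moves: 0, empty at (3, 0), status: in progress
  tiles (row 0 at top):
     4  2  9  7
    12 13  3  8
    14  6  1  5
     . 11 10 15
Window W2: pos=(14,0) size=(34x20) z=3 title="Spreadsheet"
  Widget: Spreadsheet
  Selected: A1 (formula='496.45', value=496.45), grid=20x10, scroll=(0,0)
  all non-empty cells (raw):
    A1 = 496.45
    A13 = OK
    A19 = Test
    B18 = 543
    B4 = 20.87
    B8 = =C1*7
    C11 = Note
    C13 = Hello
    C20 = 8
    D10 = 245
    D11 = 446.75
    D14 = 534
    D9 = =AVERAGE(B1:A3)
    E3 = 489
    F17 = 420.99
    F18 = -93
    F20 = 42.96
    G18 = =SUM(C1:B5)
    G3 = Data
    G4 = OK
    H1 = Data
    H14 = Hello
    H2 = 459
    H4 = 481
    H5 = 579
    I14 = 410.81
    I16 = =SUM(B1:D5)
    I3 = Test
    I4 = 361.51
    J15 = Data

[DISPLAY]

          ┏━━━━━━━━━━━━━━━━━━━━━━━━━━━
          ┃ Spreadsheet               
        ┏━┠───────────────────────────
        ┃ ┃A1: 496.45                 
        ┠─┃       A       B       C   
        ┃$┃---------------------------
        ┃ ┃  1 [496.45]       0       
        ┃$┃  2        0       0       
        ┃k┃  3        0       0       
        ┃k┃  4        0   20.87       
        ┃k┃  5        0       0       
        ┃k┃  6        0       0       
        ┃k┃  7        0       0       
        ┃$┃  8        0       0       
        ┃ ┃  9        0       0       
        ┃ ┃ 10        0       0       
        ┃ ┃ 11        0       0Note   
        ┃ ┃ 12        0       0       
        ┃ ┃ 13 OK             0Hello  
        ┃ ┗━━━━━━━━━━━━━━━━━━━━━━━━━━━
        ┗━━━━━━━━━━━━━━━━━━━━━━━━━━━━━
                                      


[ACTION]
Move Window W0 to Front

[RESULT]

          ┏━━━━━━━━━━━━━━━━━━━━━━━━━━━
          ┃ Spreadsheet               
        ┏━━━━━━━━━━━━━━━━━━━━━━━━━━━━━
        ┃ Terminal                    
        ┠─────────────────────────────
        ┃$ wc main.py                 
        ┃  490  4001 20844 main.py    
        ┃$ cat notes.txt              
        ┃key0 = value2                
        ┃key1 = value51               
        ┃key2 = value96               
        ┃key3 = value84               
        ┃key4 = value66               
        ┃$ █                          
        ┃                             
        ┃                             
        ┃                             
        ┃                             
        ┃                             
        ┃                             
        ┗━━━━━━━━━━━━━━━━━━━━━━━━━━━━━
                                      


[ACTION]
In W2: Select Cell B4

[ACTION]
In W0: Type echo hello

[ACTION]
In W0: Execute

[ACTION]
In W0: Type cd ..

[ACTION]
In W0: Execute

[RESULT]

          ┏━━━━━━━━━━━━━━━━━━━━━━━━━━━
          ┃ Spreadsheet               
        ┏━━━━━━━━━━━━━━━━━━━━━━━━━━━━━
        ┃ Terminal                    
        ┠─────────────────────────────
        ┃$ wc main.py                 
        ┃  490  4001 20844 main.py    
        ┃$ cat notes.txt              
        ┃key0 = value2                
        ┃key1 = value51               
        ┃key2 = value96               
        ┃key3 = value84               
        ┃key4 = value66               
        ┃$ echo hello                 
        ┃hello                        
        ┃$ cd ..                      
        ┃                             
        ┃$ █                          
        ┃                             
        ┃                             
        ┗━━━━━━━━━━━━━━━━━━━━━━━━━━━━━
                                      


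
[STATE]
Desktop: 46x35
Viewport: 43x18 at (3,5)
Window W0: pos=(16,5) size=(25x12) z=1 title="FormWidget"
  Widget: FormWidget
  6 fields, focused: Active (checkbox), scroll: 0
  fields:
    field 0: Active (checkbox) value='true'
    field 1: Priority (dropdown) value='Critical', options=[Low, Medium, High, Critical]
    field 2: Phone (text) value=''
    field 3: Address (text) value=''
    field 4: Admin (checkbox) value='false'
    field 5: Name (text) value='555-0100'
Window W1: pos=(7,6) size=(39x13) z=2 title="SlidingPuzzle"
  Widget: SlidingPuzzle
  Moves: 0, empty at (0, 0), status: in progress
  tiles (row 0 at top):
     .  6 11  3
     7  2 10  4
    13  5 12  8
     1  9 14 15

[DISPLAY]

             ┏━━━━━━━━━━━━━━━━━━━━━━━┓     
    ┏━━━━━━━━━━━━━━━━━━━━━━━━━━━━━━━━━━━━━┓
    ┃ SlidingPuzzle                       ┃
    ┠─────────────────────────────────────┨
    ┃┌────┬────┬────┬────┐                ┃
    ┃│    │  6 │ 11 │  3 │                ┃
    ┃├────┼────┼────┼────┤                ┃
    ┃│  7 │  2 │ 10 │  4 │                ┃
    ┃├────┼────┼────┼────┤                ┃
    ┃│ 13 │  5 │ 12 │  8 │                ┃
    ┃├────┼────┼────┼────┤                ┃
    ┃│  1 │  9 │ 14 │ 15 │                ┃
    ┃└────┴────┴────┴────┘                ┃
    ┗━━━━━━━━━━━━━━━━━━━━━━━━━━━━━━━━━━━━━┛
                                           
                                           
                                           
                                           


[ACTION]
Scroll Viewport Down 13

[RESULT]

    ┃└────┴────┴────┴────┘                ┃
    ┗━━━━━━━━━━━━━━━━━━━━━━━━━━━━━━━━━━━━━┛
                                           
                                           
                                           
                                           
                                           
                                           
                                           
                                           
                                           
                                           
                                           
                                           
                                           
                                           
                                           
                                           


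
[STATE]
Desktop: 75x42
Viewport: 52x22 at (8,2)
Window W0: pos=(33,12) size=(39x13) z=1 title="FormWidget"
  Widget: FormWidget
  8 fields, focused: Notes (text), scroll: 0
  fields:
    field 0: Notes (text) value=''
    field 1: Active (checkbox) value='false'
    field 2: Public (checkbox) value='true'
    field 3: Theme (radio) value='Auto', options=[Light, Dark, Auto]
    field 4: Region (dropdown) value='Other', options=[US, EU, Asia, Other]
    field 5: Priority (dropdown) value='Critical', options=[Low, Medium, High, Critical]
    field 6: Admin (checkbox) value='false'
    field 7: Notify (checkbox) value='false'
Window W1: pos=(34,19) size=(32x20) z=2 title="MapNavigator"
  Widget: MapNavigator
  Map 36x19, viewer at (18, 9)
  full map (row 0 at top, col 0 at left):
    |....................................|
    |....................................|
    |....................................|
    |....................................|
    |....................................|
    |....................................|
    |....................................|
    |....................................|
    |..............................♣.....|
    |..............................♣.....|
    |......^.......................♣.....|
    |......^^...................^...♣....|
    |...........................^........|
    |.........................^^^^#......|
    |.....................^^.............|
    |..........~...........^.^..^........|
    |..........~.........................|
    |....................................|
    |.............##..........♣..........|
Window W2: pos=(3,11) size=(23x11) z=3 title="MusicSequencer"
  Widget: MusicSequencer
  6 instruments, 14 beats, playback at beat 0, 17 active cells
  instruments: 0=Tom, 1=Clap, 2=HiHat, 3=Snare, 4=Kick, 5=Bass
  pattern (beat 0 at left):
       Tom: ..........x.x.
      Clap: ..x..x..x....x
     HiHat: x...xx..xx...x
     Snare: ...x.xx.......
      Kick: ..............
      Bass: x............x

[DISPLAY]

                                                    
                                                    
                                                    
                                                    
                                                    
                                                    
                                                    
                                                    
                                                    
━━━━━━━━━━━━━━━━━┓                                  
icSequencer      ┃       ┏━━━━━━━━━━━━━━━━━━━━━━━━━━
─────────────────┨       ┃ FormWidget               
  ▼1234567890123 ┃       ┠──────────────────────────
om··········█·█· ┃       ┃> Notes:      [           
ap··█··█··█····█ ┃       ┃  Active:     [ ]         
at█···██··██···█ ┃       ┃  Public:     [x]         
re···█·██······· ┃       ┃  Theme:      ( ) Light  (
ck·············· ┃       ┃┏━━━━━━━━━━━━━━━━━━━━━━━━━
ss█············█ ┃       ┃┃ MapNavigator            
━━━━━━━━━━━━━━━━━┛       ┃┠─────────────────────────
                         ┃┃.........................
                         ┃┃.........................


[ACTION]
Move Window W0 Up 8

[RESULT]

                                                    
                                                    
                         ┏━━━━━━━━━━━━━━━━━━━━━━━━━━
                         ┃ FormWidget               
                         ┠──────────────────────────
                         ┃> Notes:      [           
                         ┃  Active:     [ ]         
                         ┃  Public:     [x]         
                         ┃  Theme:      ( ) Light  (
━━━━━━━━━━━━━━━━━┓       ┃  Region:     [Other      
icSequencer      ┃       ┃  Priority:   [Critical   
─────────────────┨       ┃  Admin:      [ ]         
  ▼1234567890123 ┃       ┃  Notify:     [ ]         
om··········█·█· ┃       ┃                          
ap··█··█··█····█ ┃       ┗━━━━━━━━━━━━━━━━━━━━━━━━━━
at█···██··██···█ ┃                                  
re···█·██······· ┃                                  
ck·············· ┃        ┏━━━━━━━━━━━━━━━━━━━━━━━━━
ss█············█ ┃        ┃ MapNavigator            
━━━━━━━━━━━━━━━━━┛        ┠─────────────────────────
                          ┃.........................
                          ┃.........................


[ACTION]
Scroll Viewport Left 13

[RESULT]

                                                    
                                                    
                                 ┏━━━━━━━━━━━━━━━━━━
                                 ┃ FormWidget       
                                 ┠──────────────────
                                 ┃> Notes:      [   
                                 ┃  Active:     [ ] 
                                 ┃  Public:     [x] 
                                 ┃  Theme:      ( ) 
   ┏━━━━━━━━━━━━━━━━━━━━━┓       ┃  Region:     [Oth
   ┃ MusicSequencer      ┃       ┃  Priority:   [Cri
   ┠─────────────────────┨       ┃  Admin:      [ ] 
   ┃      ▼1234567890123 ┃       ┃  Notify:     [ ] 
   ┃   Tom··········█·█· ┃       ┃                  
   ┃  Clap··█··█··█····█ ┃       ┗━━━━━━━━━━━━━━━━━━
   ┃ HiHat█···██··██···█ ┃                          
   ┃ Snare···█·██······· ┃                          
   ┃  Kick·············· ┃        ┏━━━━━━━━━━━━━━━━━
   ┃  Bass█············█ ┃        ┃ MapNavigator    
   ┗━━━━━━━━━━━━━━━━━━━━━┛        ┠─────────────────
                                  ┃.................
                                  ┃.................


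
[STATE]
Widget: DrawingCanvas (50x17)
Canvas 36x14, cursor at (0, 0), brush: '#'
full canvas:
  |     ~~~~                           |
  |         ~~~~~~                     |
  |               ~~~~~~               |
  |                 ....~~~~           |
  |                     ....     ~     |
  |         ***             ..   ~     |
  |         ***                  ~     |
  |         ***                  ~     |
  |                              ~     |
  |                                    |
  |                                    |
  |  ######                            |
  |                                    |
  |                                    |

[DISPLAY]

+    ~~~~                                         
         ~~~~~~                                   
               ~~~~~~                             
                 ....~~~~                         
                     ....     ~                   
         ***             ..   ~                   
         ***                  ~                   
         ***                  ~                   
                              ~                   
                                                  
                                                  
  ######                                          
                                                  
                                                  
                                                  
                                                  
                                                  


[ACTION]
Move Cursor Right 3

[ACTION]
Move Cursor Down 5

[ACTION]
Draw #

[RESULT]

     ~~~~                                         
         ~~~~~~                                   
               ~~~~~~                             
                 ....~~~~                         
                     ....     ~                   
   #     ***             ..   ~                   
         ***                  ~                   
         ***                  ~                   
                              ~                   
                                                  
                                                  
  ######                                          
                                                  
                                                  
                                                  
                                                  
                                                  
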